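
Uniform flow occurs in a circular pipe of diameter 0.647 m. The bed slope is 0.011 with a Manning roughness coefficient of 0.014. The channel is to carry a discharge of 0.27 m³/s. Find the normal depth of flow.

Manning's equation rearranged: A R^(2/3) = nQ / (1·√S) = 0.014 × 0.27 / (√0.011) = 0.03604.
Trying y = 0.192 m: A R^(2/3) = 0.01871 — low.
Trying y = 0.303 m: A R^(2/3) = 0.0436 — high.
Trying y = 0.272 m: A R^(2/3) = 0.036 — ≈ 0.03604.

y_n = 0.272 m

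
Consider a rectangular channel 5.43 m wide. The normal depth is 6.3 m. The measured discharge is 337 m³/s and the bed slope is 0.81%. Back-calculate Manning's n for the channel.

n = 0.014

Flow area A = b·y = 5.43 × 6.3 = 34.21 m². Wetted perimeter P = b + 2y = 5.43 + 2×6.3 = 18.03 m.
Hydraulic radius R = A/P = 34.21/18.03 = 1.897 m.
Rearranging Manning's equation: n = (1/Q) A R^(2/3) S^(1/2) = (1/337) × 34.21 × 1.897^(2/3) × √0.0081 = 0.014.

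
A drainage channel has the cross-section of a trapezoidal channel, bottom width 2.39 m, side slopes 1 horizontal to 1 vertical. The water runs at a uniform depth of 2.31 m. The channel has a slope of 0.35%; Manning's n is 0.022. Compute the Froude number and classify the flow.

subcritical

With bottom width b = 2.39 m and side slope z = 1: A = (b + zy)y = (2.39 + 1×2.31)×2.31 = 10.86 m²; P = b + 2y√(1+z²) = 2.39 + 2×2.31×1.414 = 8.924 m.
Hydraulic radius R = A/P = 10.86/8.924 = 1.217 m.
V = (1/n) R^(2/3) √S = (1/0.022) × 1.217^(2/3) × √0.0035 = 3.065 m/s. Hydraulic depth D_h = A/T = 10.86/7.01 = 1.549 m.
Froude number Fr = V/√(g·D_h) = 3.065/√(9.81×1.549) = 0.786, which is less than 1, so the flow is subcritical.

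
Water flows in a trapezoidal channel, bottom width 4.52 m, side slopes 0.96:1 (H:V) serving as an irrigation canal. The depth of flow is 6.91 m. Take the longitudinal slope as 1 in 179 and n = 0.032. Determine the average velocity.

V = 5.13 m/s

With bottom width b = 4.52 m and side slope z = 0.96: A = (b + zy)y = (4.52 + 0.96×6.91)×6.91 = 77.07 m²; P = b + 2y√(1+z²) = 4.52 + 2×6.91×1.386 = 23.68 m.
Hydraulic radius R = A/P = 77.07/23.68 = 3.255 m.
From Manning's equation, V = (1/n) R^(2/3) S^(1/2) = (1/0.032) × 3.255^(2/3) × 0.005587^(1/2) = 5.13 m/s.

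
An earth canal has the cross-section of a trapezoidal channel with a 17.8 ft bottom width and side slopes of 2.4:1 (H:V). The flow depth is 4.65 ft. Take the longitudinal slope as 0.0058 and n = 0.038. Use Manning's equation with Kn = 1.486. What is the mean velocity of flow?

With bottom width b = 17.8 ft and side slope z = 2.4: A = (b + zy)y = (17.8 + 2.4×4.65)×4.65 = 134.7 ft²; P = b + 2y√(1+z²) = 17.8 + 2×4.65×2.6 = 41.98 ft.
Hydraulic radius R = A/P = 134.7/41.98 = 3.208 ft.
From Manning's equation, V = (1.486/n) R^(2/3) S^(1/2) = (1.486/0.038) × 3.208^(2/3) × 0.0058^(1/2) = 6.48 ft/s.

V = 6.48 ft/s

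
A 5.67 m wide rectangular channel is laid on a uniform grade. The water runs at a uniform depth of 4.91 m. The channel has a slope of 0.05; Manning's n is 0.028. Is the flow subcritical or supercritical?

Flow area A = b·y = 5.67 × 4.91 = 27.84 m². Wetted perimeter P = b + 2y = 5.67 + 2×4.91 = 15.49 m.
Hydraulic radius R = A/P = 27.84/15.49 = 1.797 m.
V = (1/n) R^(2/3) √S = (1/0.028) × 1.797^(2/3) × √0.05 = 11.81 m/s. Hydraulic depth D_h = A/T = 27.84/5.67 = 4.91 m.
Froude number Fr = V/√(g·D_h) = 11.81/√(9.81×4.91) = 1.7, which is greater than 1, so the flow is supercritical.

supercritical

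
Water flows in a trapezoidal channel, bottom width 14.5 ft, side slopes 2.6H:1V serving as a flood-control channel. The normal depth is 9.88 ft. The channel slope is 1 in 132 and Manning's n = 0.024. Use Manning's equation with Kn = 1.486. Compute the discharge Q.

With bottom width b = 14.5 ft and side slope z = 2.6: A = (b + zy)y = (14.5 + 2.6×9.88)×9.88 = 397.1 ft²; P = b + 2y√(1+z²) = 14.5 + 2×9.88×2.786 = 69.54 ft.
Hydraulic radius R = A/P = 397.1/69.54 = 5.709 ft.
Manning's equation: Q = (1.486/n) A R^(2/3) S^(1/2) = (1.486/0.024) × 397.1 × 5.709^(2/3) × 0.007576^(1/2) = 6840 ft³/s.

Q = 6840 ft³/s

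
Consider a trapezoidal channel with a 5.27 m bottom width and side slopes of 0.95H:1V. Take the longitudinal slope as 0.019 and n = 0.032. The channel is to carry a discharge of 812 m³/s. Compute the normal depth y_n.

Manning's equation rearranged: A R^(2/3) = nQ / (1·√S) = 0.032 × 812 / (√0.019) = 188.5.
Try y = 8.9 m: A R^(2/3) = 312.7 — too large.
Try y = 6.28 m: A R^(2/3) = 150.8 — too small.
Try y = 7 m: A R^(2/3) = 188.5 — matches.

y_n = 7 m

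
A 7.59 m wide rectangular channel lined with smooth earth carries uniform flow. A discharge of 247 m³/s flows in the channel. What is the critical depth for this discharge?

y_c = 4.76 m

For a rectangular channel, critical depth y_c = (q²/g)^(1/3) where q = Q/b = 247/7.59 = 32.54 m²/s.
So y_c = (32.54²/9.81)^(1/3) = 4.76 m.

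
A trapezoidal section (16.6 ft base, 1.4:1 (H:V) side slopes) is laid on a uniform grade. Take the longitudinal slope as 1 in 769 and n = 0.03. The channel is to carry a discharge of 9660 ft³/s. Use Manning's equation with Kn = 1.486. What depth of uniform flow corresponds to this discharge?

Manning's equation rearranged: A R^(2/3) = nQ / (1.486·√S) = 0.03 × 9660 / (1.486 × √0.0013) = 5408.
Try y = 24.1 ft: A R^(2/3) = 6426 — high.
Try y = 19.3 ft: A R^(2/3) = 3944 — low.
Try y = 22.3 ft: A R^(2/3) = 5410 — matches.

y_n = 22.3 ft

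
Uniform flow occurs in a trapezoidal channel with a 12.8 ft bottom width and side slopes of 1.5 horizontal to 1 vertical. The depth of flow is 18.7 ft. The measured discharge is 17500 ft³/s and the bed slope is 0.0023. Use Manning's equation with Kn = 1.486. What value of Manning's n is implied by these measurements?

n = 0.014

With bottom width b = 12.8 ft and side slope z = 1.5: A = (b + zy)y = (12.8 + 1.5×18.7)×18.7 = 763.9 ft²; P = b + 2y√(1+z²) = 12.8 + 2×18.7×1.803 = 80.22 ft.
Hydraulic radius R = A/P = 763.9/80.22 = 9.522 ft.
Rearranging Manning's equation: n = (1.486/Q) A R^(2/3) S^(1/2) = (1.486/17500) × 763.9 × 9.522^(2/3) × √0.0023 = 0.014.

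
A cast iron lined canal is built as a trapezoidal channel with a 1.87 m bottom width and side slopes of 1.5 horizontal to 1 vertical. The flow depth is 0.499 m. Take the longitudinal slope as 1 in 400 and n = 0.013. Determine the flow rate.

With bottom width b = 1.87 m and side slope z = 1.5: A = (b + zy)y = (1.87 + 1.5×0.499)×0.499 = 1.307 m²; P = b + 2y√(1+z²) = 1.87 + 2×0.499×1.803 = 3.669 m.
Hydraulic radius R = A/P = 1.307/3.669 = 0.3561 m.
Manning's equation: Q = (1/n) A R^(2/3) S^(1/2) = (1/0.013) × 1.307 × 0.3561^(2/3) × 0.0025^(1/2) = 2.52 m³/s.

Q = 2.52 m³/s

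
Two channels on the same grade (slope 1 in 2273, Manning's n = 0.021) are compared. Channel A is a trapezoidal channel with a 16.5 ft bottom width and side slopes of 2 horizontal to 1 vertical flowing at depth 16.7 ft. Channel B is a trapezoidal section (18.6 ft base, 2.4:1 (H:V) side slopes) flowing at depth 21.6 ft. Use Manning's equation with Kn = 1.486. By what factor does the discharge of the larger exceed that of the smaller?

Channel A: With bottom width b = 16.5 ft and side slope z = 2: A = (b + zy)y = (16.5 + 2×16.7)×16.7 = 833.3 ft²; P = b + 2y√(1+z²) = 16.5 + 2×16.7×2.236 = 91.18 ft. Hydraulic radius R = A/P = 833.3/91.18 = 9.139 ft. Q_A = (1.486/0.021)·833.3·9.139^(2/3)·√0.0004399 = 5406 ft³/s.
Channel B: With bottom width b = 18.6 ft and side slope z = 2.4: A = (b + zy)y = (18.6 + 2.4×21.6)×21.6 = 1522 ft²; P = b + 2y√(1+z²) = 18.6 + 2×21.6×2.6 = 130.9 ft. Hydraulic radius R = A/P = 1522/130.9 = 11.62 ft. Q_B = (1.486/0.021)·1522·11.62^(2/3)·√0.0004399 = 11590 ft³/s.
The larger discharge is 11590 ft³/s and the smaller is 5406 ft³/s; the ratio is 2.14.

2.14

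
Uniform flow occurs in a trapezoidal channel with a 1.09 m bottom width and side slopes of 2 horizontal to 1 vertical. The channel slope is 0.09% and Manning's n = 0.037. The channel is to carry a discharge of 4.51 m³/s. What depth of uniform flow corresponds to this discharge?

Manning's equation rearranged: A R^(2/3) = nQ / (1·√S) = 0.037 × 4.51 / (√0.0009) = 5.562.
Try y = 1.18 m: A R^(2/3) = 3.021 — short.
Try y = 1.78 m: A R^(2/3) = 7.798 — over.
Try y = 1.54 m: A R^(2/3) = 5.557 — close enough.

y_n = 1.54 m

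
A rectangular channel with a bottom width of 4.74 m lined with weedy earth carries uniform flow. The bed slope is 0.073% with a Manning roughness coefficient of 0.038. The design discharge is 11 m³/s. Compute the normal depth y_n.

y_n = 2.77 m

Manning's equation rearranged: A R^(2/3) = nQ / (1·√S) = 0.038 × 11 / (√0.00073) = 15.47.
Try y = 2.25 m: A R^(2/3) = 11.74 — too small.
Try y = 3.47 m: A R^(2/3) = 20.66 — too large.
Try y = 2.77 m: A R^(2/3) = 15.46 — matches.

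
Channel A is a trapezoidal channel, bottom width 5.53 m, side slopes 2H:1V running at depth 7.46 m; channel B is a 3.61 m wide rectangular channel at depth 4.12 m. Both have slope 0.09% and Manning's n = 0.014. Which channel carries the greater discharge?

channel A

Channel A: With bottom width b = 5.53 m and side slope z = 2: A = (b + zy)y = (5.53 + 2×7.46)×7.46 = 152.6 m²; P = b + 2y√(1+z²) = 5.53 + 2×7.46×2.236 = 38.89 m. Hydraulic radius R = A/P = 152.6/38.89 = 3.923 m. Q_A = (1/0.014)·152.6·3.923^(2/3)·√0.0009 = 813.1 m³/s.
Channel B: Flow area A = b·y = 3.61 × 4.12 = 14.87 m². Wetted perimeter P = b + 2y = 3.61 + 2×4.12 = 11.85 m. Hydraulic radius R = A/P = 14.87/11.85 = 1.255 m. Q_B = (1/0.014)·14.87·1.255^(2/3)·√0.0009 = 37.08 m³/s.
Q_A = 813.1 m³/s vs Q_B = 37.08 m³/s, so channel A carries more.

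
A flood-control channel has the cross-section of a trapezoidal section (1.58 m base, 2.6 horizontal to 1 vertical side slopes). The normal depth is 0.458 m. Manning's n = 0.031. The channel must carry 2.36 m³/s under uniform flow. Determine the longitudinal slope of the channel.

S = 0.016

With bottom width b = 1.58 m and side slope z = 2.6: A = (b + zy)y = (1.58 + 2.6×0.458)×0.458 = 1.269 m²; P = b + 2y√(1+z²) = 1.58 + 2×0.458×2.786 = 4.132 m.
Hydraulic radius R = A/P = 1.269/4.132 = 0.3071 m.
From Manning's equation, S = [nQ / (1 A R^(2/3))]² = [0.031 × 2.36 / (1 × 1.269 × 0.3071^(2/3))]² = 0.016.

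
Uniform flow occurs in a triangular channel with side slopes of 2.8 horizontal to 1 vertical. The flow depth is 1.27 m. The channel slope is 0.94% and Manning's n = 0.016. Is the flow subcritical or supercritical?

supercritical

For a triangular section with side slope z = 2.8: A = zy² = 2.8×1.27² = 4.516 m²; P = 2y√(1+z²) = 2×1.27×2.973 = 7.552 m.
Hydraulic radius R = A/P = 4.516/7.552 = 0.598 m.
V = (1/n) R^(2/3) √S = (1/0.016) × 0.598^(2/3) × √0.0094 = 4.301 m/s. Hydraulic depth D_h = A/T = 4.516/7.112 = 0.635 m.
Froude number Fr = V/√(g·D_h) = 4.301/√(9.81×0.635) = 1.72, which is greater than 1, so the flow is supercritical.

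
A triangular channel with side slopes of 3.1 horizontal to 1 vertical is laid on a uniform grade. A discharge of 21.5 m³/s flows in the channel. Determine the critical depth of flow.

At critical depth, Q² T / (g A³) = 1, i.e. A³/T = Q²/g = 21.5²/9.81 = 47.12.
Trying y = 1.81 m: A³/T = 93.34 — high.
Trying y = 1.39 m: A³/T = 24.93 — low.
Trying y = 1.58 m: A³/T = 47.31 — matches.

y_c = 1.58 m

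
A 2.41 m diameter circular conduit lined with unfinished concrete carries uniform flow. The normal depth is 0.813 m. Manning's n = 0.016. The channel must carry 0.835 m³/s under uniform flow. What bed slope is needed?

S = 0.00028

For a circular section of diameter D = 2.41 m at depth y = 0.813 m, the central angle is θ = 2 arccos(1 − 2y/D) = 2.479 rad. Then A = (D²/8)(θ − sin θ) = 1.353 m² and P = Dθ/2 = 2.987 m.
Hydraulic radius R = A/P = 1.353/2.987 = 0.453 m.
From Manning's equation, S = [nQ / (1 A R^(2/3))]² = [0.016 × 0.835 / (1 × 1.353 × 0.453^(2/3))]² = 0.00028.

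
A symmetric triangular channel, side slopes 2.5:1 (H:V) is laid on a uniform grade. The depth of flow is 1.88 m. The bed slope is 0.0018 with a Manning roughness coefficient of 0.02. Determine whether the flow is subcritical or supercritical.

subcritical

For a triangular section with side slope z = 2.5: A = zy² = 2.5×1.88² = 8.836 m²; P = 2y√(1+z²) = 2×1.88×2.693 = 10.12 m.
Hydraulic radius R = A/P = 8.836/10.12 = 0.8728 m.
V = (1/n) R^(2/3) √S = (1/0.02) × 0.8728^(2/3) × √0.0018 = 1.937 m/s. Hydraulic depth D_h = A/T = 8.836/9.4 = 0.94 m.
Froude number Fr = V/√(g·D_h) = 1.937/√(9.81×0.94) = 0.638, which is less than 1, so the flow is subcritical.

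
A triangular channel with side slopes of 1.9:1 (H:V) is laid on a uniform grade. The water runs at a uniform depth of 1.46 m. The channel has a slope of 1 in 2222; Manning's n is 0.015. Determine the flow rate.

Q = 4.28 m³/s

For a triangular section with side slope z = 1.9: A = zy² = 1.9×1.46² = 4.05 m²; P = 2y√(1+z²) = 2×1.46×2.147 = 6.27 m.
Hydraulic radius R = A/P = 4.05/6.27 = 0.646 m.
Manning's equation: Q = (1/n) A R^(2/3) S^(1/2) = (1/0.015) × 4.05 × 0.646^(2/3) × 0.00045^(1/2) = 4.28 m³/s.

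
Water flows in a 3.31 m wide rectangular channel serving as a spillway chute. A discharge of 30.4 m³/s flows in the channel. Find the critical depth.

For a rectangular channel, critical depth y_c = (q²/g)^(1/3) where q = Q/b = 30.4/3.31 = 9.184 m²/s.
So y_c = (9.184²/9.81)^(1/3) = 2.05 m.

y_c = 2.05 m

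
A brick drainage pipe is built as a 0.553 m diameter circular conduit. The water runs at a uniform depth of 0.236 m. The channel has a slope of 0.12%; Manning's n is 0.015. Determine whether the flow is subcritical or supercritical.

subcritical

For a circular section of diameter D = 0.553 m at depth y = 0.236 m, the central angle is θ = 2 arccos(1 − 2y/D) = 2.848 rad. Then A = (D²/8)(θ − sin θ) = 0.09777 m² and P = Dθ/2 = 0.7874 m.
Hydraulic radius R = A/P = 0.09777/0.7874 = 0.1242 m.
V = (1/n) R^(2/3) √S = (1/0.015) × 0.1242^(2/3) × √0.0012 = 0.5748 m/s. Hydraulic depth D_h = A/T = 0.09777/0.547 = 0.1787 m.
Froude number Fr = V/√(g·D_h) = 0.5748/√(9.81×0.1787) = 0.434, which is less than 1, so the flow is subcritical.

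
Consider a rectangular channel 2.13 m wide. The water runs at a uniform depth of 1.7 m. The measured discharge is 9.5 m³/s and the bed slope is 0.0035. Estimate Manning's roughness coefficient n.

n = 0.017

Flow area A = b·y = 2.13 × 1.7 = 3.621 m². Wetted perimeter P = b + 2y = 2.13 + 2×1.7 = 5.53 m.
Hydraulic radius R = A/P = 3.621/5.53 = 0.6548 m.
Rearranging Manning's equation: n = (1/Q) A R^(2/3) S^(1/2) = (1/9.5) × 3.621 × 0.6548^(2/3) × √0.0035 = 0.017.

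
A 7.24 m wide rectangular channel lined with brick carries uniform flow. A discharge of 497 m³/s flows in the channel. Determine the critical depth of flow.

For a rectangular channel, critical depth y_c = (q²/g)^(1/3) where q = Q/b = 497/7.24 = 68.65 m²/s.
So y_c = (68.65²/9.81)^(1/3) = 7.83 m.

y_c = 7.83 m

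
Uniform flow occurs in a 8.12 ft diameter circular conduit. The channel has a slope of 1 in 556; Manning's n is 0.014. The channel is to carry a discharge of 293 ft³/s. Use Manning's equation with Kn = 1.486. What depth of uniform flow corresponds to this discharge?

y_n = 5.41 ft

Manning's equation rearranged: A R^(2/3) = nQ / (1.486·√S) = 0.014 × 293 / (1.486 × √0.001799) = 65.09.
At y = 5.86 ft: A R^(2/3) = 72.27 — high.
At y = 4.52 ft: A R^(2/3) = 49.58 — low.
At y = 5.41 ft: A R^(2/3) = 65.02 — close enough.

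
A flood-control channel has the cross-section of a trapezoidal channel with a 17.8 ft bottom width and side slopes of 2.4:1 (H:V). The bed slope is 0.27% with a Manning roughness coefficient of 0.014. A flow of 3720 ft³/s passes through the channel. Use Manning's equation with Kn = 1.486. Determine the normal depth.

Manning's equation rearranged: A R^(2/3) = nQ / (1.486·√S) = 0.014 × 3720 / (1.486 × √0.0027) = 674.5.
At y = 4.85 ft: A R^(2/3) = 317.7 — too small.
At y = 8.98 ft: A R^(2/3) = 1098 — too large.
At y = 7.09 ft: A R^(2/3) = 674.4 — matches.

y_n = 7.09 ft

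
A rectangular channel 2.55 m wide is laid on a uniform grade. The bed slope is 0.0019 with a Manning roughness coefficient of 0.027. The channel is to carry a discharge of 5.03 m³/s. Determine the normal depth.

y_n = 1.55 m

Manning's equation rearranged: A R^(2/3) = nQ / (1·√S) = 0.027 × 5.03 / (√0.0019) = 3.116.
Try y = 1.29 m: A R^(2/3) = 2.446 — short.
Try y = 1.85 m: A R^(2/3) = 3.911 — over.
Try y = 1.55 m: A R^(2/3) = 3.115 — ≈ 3.116.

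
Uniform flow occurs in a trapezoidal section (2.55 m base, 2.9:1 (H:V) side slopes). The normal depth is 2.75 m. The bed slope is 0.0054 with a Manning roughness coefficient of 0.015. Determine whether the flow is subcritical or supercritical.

supercritical

With bottom width b = 2.55 m and side slope z = 2.9: A = (b + zy)y = (2.55 + 2.9×2.75)×2.75 = 28.94 m²; P = b + 2y√(1+z²) = 2.55 + 2×2.75×3.068 = 19.42 m.
Hydraulic radius R = A/P = 28.94/19.42 = 1.49 m.
V = (1/n) R^(2/3) √S = (1/0.015) × 1.49^(2/3) × √0.0054 = 6.392 m/s. Hydraulic depth D_h = A/T = 28.94/18.5 = 1.565 m.
Froude number Fr = V/√(g·D_h) = 6.392/√(9.81×1.565) = 1.63, which is greater than 1, so the flow is supercritical.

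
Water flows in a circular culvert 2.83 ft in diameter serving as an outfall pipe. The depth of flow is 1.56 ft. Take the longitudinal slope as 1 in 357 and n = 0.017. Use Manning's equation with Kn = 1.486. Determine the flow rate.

For a circular section of diameter D = 2.83 ft at depth y = 1.56 ft, the central angle is θ = 2 arccos(1 − 2y/D) = 3.347 rad. Then A = (D²/8)(θ − sin θ) = 3.555 ft² and P = Dθ/2 = 4.736 ft.
Hydraulic radius R = A/P = 3.555/4.736 = 0.7506 ft.
Manning's equation: Q = (1.486/n) A R^(2/3) S^(1/2) = (1.486/0.017) × 3.555 × 0.7506^(2/3) × 0.002801^(1/2) = 13.6 ft³/s.

Q = 13.6 ft³/s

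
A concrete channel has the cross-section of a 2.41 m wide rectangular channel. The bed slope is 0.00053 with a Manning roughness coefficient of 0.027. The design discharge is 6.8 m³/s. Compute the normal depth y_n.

Manning's equation rearranged: A R^(2/3) = nQ / (1·√S) = 0.027 × 6.8 / (√0.00053) = 7.975.
At y = 4.41 m: A R^(2/3) = 10.24 — too large.
At y = 3.55 m: A R^(2/3) = 7.973 — close enough.

y_n = 3.55 m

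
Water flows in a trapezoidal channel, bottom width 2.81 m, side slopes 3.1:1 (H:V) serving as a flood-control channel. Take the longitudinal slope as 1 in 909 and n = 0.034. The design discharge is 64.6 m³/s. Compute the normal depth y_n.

y_n = 3.37 m

Manning's equation rearranged: A R^(2/3) = nQ / (1·√S) = 0.034 × 64.6 / (√0.0011) = 66.22.
At y = 3.86 m: A R^(2/3) = 91.75 — over.
At y = 2.42 m: A R^(2/3) = 30.38 — short.
At y = 3.37 m: A R^(2/3) = 66.21 — matches.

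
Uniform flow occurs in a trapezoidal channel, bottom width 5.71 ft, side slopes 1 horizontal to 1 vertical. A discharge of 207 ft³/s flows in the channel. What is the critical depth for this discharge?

At critical depth, Q² T / (g A³) = 1, i.e. A³/T = Q²/g = 207²/32.2 = 1331.
At y = 2.5 ft: A³/T = 807.3 — too small.
At y = 3.4 ft: A³/T = 2375 — too large.
At y = 2.89 ft: A³/T = 1336 — matches.

y_c = 2.89 ft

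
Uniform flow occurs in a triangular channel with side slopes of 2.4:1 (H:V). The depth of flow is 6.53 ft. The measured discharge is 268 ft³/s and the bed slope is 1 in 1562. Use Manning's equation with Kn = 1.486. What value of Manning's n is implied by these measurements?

For a triangular section with side slope z = 2.4: A = zy² = 2.4×6.53² = 102.3 ft²; P = 2y√(1+z²) = 2×6.53×2.6 = 33.96 ft.
Hydraulic radius R = A/P = 102.3/33.96 = 3.014 ft.
Rearranging Manning's equation: n = (1.486/Q) A R^(2/3) S^(1/2) = (1.486/268) × 102.3 × 3.014^(2/3) × √0.0006402 = 0.03.

n = 0.03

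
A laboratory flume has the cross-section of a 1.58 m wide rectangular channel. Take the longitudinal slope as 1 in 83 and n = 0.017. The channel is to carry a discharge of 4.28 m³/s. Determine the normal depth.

Manning's equation rearranged: A R^(2/3) = nQ / (1·√S) = 0.017 × 4.28 / (√0.01205) = 0.6629.
Try y = 0.856 m: A R^(2/3) = 0.7474 — too large.
Try y = 0.782 m: A R^(2/3) = 0.6629 — matches.

y_n = 0.782 m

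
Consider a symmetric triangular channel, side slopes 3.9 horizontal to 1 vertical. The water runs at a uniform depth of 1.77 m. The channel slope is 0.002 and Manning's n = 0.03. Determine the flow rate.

For a triangular section with side slope z = 3.9: A = zy² = 3.9×1.77² = 12.22 m²; P = 2y√(1+z²) = 2×1.77×4.026 = 14.25 m.
Hydraulic radius R = A/P = 12.22/14.25 = 0.8573 m.
Manning's equation: Q = (1/n) A R^(2/3) S^(1/2) = (1/0.03) × 12.22 × 0.8573^(2/3) × 0.002^(1/2) = 16.4 m³/s.

Q = 16.4 m³/s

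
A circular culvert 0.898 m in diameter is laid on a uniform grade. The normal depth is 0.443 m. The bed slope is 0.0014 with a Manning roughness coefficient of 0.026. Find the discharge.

For a circular section of diameter D = 0.898 m at depth y = 0.443 m, the central angle is θ = 2 arccos(1 − 2y/D) = 3.115 rad. Then A = (D²/8)(θ − sin θ) = 0.3113 m² and P = Dθ/2 = 1.399 m.
Hydraulic radius R = A/P = 0.3113/1.399 = 0.2226 m.
Manning's equation: Q = (1/n) A R^(2/3) S^(1/2) = (1/0.026) × 0.3113 × 0.2226^(2/3) × 0.0014^(1/2) = 0.165 m³/s.

Q = 0.165 m³/s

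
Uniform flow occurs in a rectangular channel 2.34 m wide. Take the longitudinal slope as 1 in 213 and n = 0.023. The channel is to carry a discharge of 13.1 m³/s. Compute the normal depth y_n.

Manning's equation rearranged: A R^(2/3) = nQ / (1·√S) = 0.023 × 13.1 / (√0.004695) = 4.397.
At y = 2.66 m: A R^(2/3) = 5.42 — over.
At y = 1.98 m: A R^(2/3) = 3.775 — short.
At y = 2.24 m: A R^(2/3) = 4.398 — matches.

y_n = 2.24 m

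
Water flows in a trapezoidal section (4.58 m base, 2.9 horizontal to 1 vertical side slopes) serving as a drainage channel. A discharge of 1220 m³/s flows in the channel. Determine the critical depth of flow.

At critical depth, Q² T / (g A³) = 1, i.e. A³/T = Q²/g = 1220²/9.81 = 151700.
Trying y = 9.28 m: A³/T = 427400 — too large.
Trying y = 5.08 m: A³/T = 27740 — too small.
Trying y = 7.41 m: A³/T = 151600 — matches.

y_c = 7.41 m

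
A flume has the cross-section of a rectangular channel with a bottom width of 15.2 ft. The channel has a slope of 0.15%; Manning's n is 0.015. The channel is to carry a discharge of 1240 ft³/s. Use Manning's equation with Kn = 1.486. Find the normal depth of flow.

y_n = 8.44 ft

Manning's equation rearranged: A R^(2/3) = nQ / (1.486·√S) = 0.015 × 1240 / (1.486 × √0.0015) = 323.2.
Try y = 10.6 ft: A R^(2/3) = 434.4 — high.
Try y = 6.27 ft: A R^(2/3) = 217 — low.
Try y = 8.44 ft: A R^(2/3) = 323.2 — close enough.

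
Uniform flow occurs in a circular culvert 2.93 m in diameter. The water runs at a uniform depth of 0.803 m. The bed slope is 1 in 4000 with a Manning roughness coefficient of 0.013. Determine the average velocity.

V = 0.73 m/s

For a circular section of diameter D = 2.93 m at depth y = 0.803 m, the central angle is θ = 2 arccos(1 − 2y/D) = 2.204 rad. Then A = (D²/8)(θ − sin θ) = 1.5 m² and P = Dθ/2 = 3.229 m.
Hydraulic radius R = A/P = 1.5/3.229 = 0.4645 m.
From Manning's equation, V = (1/n) R^(2/3) S^(1/2) = (1/0.013) × 0.4645^(2/3) × 0.00025^(1/2) = 0.73 m/s.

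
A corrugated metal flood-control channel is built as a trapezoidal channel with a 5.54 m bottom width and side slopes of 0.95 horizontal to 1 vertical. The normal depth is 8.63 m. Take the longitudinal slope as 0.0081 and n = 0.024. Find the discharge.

Q = 1130 m³/s

With bottom width b = 5.54 m and side slope z = 0.95: A = (b + zy)y = (5.54 + 0.95×8.63)×8.63 = 118.6 m²; P = b + 2y√(1+z²) = 5.54 + 2×8.63×1.379 = 29.35 m.
Hydraulic radius R = A/P = 118.6/29.35 = 4.04 m.
Manning's equation: Q = (1/n) A R^(2/3) S^(1/2) = (1/0.024) × 118.6 × 4.04^(2/3) × 0.0081^(1/2) = 1130 m³/s.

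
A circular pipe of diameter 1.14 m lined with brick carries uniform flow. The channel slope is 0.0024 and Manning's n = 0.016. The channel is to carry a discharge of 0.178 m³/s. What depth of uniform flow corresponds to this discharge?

Manning's equation rearranged: A R^(2/3) = nQ / (1·√S) = 0.016 × 0.178 / (√0.0024) = 0.05813.
Trying y = 0.329 m: A R^(2/3) = 0.08029 — high.
Trying y = 0.237 m: A R^(2/3) = 0.04186 — low.
Trying y = 0.279 m: A R^(2/3) = 0.05805 — close enough.

y_n = 0.279 m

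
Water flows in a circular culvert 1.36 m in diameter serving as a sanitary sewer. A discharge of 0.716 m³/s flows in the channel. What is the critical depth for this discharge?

At critical depth, Q² T / (g A³) = 1, i.e. A³/T = Q²/g = 0.716²/9.81 = 0.05226.
Trying y = 0.491 m: A³/T = 0.08082 — high.
Trying y = 0.305 m: A³/T = 0.01273 — low.
Trying y = 0.439 m: A³/T = 0.05246 — close enough.

y_c = 0.439 m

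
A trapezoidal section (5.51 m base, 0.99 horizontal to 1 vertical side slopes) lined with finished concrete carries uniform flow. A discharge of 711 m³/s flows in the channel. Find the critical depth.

y_c = 7.77 m

At critical depth, Q² T / (g A³) = 1, i.e. A³/T = Q²/g = 711²/9.81 = 51530.
At y = 9.42 m: A³/T = 113000 — too large.
At y = 5.41 m: A³/T = 12520 — too small.
At y = 7.77 m: A³/T = 51660 — ≈ 51530.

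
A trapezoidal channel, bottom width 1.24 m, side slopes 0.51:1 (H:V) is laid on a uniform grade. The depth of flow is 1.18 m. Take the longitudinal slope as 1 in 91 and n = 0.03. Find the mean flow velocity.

With bottom width b = 1.24 m and side slope z = 0.51: A = (b + zy)y = (1.24 + 0.51×1.18)×1.18 = 2.173 m²; P = b + 2y√(1+z²) = 1.24 + 2×1.18×1.123 = 3.889 m.
Hydraulic radius R = A/P = 2.173/3.889 = 0.5588 m.
From Manning's equation, V = (1/n) R^(2/3) S^(1/2) = (1/0.03) × 0.5588^(2/3) × 0.01099^(1/2) = 2.37 m/s.

V = 2.37 m/s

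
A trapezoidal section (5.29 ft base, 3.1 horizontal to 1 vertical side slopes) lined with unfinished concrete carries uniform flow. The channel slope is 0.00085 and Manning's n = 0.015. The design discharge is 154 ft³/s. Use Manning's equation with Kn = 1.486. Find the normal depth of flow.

Manning's equation rearranged: A R^(2/3) = nQ / (1.486·√S) = 0.015 × 154 / (1.486 × √0.00085) = 53.32.
Trying y = 3 ft: A R^(2/3) = 63.87 — too large.
Trying y = 2.16 ft: A R^(2/3) = 31.42 — too small.
Trying y = 2.76 ft: A R^(2/3) = 53.19 — matches.

y_n = 2.76 ft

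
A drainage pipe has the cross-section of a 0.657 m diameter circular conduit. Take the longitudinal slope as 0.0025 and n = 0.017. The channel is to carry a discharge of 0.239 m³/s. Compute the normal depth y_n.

Manning's equation rearranged: A R^(2/3) = nQ / (1·√S) = 0.017 × 0.239 / (√0.0025) = 0.08126.
Try y = 0.516 m: A R^(2/3) = 0.09755 — over.
Try y = 0.444 m: A R^(2/3) = 0.08121 — ≈ 0.08126.

y_n = 0.444 m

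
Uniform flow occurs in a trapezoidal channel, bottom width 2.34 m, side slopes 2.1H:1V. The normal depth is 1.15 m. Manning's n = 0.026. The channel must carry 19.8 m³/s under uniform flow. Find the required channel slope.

S = 0.014

With bottom width b = 2.34 m and side slope z = 2.1: A = (b + zy)y = (2.34 + 2.1×1.15)×1.15 = 5.468 m²; P = b + 2y√(1+z²) = 2.34 + 2×1.15×2.326 = 7.69 m.
Hydraulic radius R = A/P = 5.468/7.69 = 0.7111 m.
From Manning's equation, S = [nQ / (1 A R^(2/3))]² = [0.026 × 19.8 / (1 × 5.468 × 0.7111^(2/3))]² = 0.014.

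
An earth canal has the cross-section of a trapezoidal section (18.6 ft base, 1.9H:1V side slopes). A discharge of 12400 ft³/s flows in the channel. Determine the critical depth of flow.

y_c = 15.1 ft

At critical depth, Q² T / (g A³) = 1, i.e. A³/T = Q²/g = 12400²/32.2 = 4775000.
At y = 12.8 ft: A³/T = 2466000 — low.
At y = 18.6 ft: A³/T = 11310000 — high.
At y = 15.1 ft: A³/T = 4792000 — matches.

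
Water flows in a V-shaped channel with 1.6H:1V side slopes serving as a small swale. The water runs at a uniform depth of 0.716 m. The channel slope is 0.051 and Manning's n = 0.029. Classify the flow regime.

For a triangular section with side slope z = 1.6: A = zy² = 1.6×0.716² = 0.8202 m²; P = 2y√(1+z²) = 2×0.716×1.887 = 2.702 m.
Hydraulic radius R = A/P = 0.8202/2.702 = 0.3036 m.
V = (1/n) R^(2/3) √S = (1/0.029) × 0.3036^(2/3) × √0.051 = 3.518 m/s. Hydraulic depth D_h = A/T = 0.8202/2.291 = 0.358 m.
Froude number Fr = V/√(g·D_h) = 3.518/√(9.81×0.358) = 1.88, which is greater than 1, so the flow is supercritical.

supercritical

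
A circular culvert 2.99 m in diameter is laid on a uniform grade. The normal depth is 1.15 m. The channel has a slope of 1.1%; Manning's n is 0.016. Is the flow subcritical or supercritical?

For a circular section of diameter D = 2.99 m at depth y = 1.15 m, the central angle is θ = 2 arccos(1 − 2y/D) = 2.676 rad. Then A = (D²/8)(θ − sin θ) = 2.488 m² and P = Dθ/2 = 4 m.
Hydraulic radius R = A/P = 2.488/4 = 0.622 m.
V = (1/n) R^(2/3) √S = (1/0.016) × 0.622^(2/3) × √0.011 = 4.777 m/s. Hydraulic depth D_h = A/T = 2.488/2.909 = 0.8553 m.
Froude number Fr = V/√(g·D_h) = 4.777/√(9.81×0.8553) = 1.65, which is greater than 1, so the flow is supercritical.

supercritical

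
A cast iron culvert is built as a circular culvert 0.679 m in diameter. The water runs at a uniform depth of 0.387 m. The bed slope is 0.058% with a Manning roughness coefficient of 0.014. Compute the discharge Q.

For a circular section of diameter D = 0.679 m at depth y = 0.387 m, the central angle is θ = 2 arccos(1 − 2y/D) = 3.422 rad. Then A = (D²/8)(θ − sin θ) = 0.2132 m² and P = Dθ/2 = 1.162 m.
Hydraulic radius R = A/P = 0.2132/1.162 = 0.1835 m.
Manning's equation: Q = (1/n) A R^(2/3) S^(1/2) = (1/0.014) × 0.2132 × 0.1835^(2/3) × 0.00058^(1/2) = 0.118 m³/s.

Q = 0.118 m³/s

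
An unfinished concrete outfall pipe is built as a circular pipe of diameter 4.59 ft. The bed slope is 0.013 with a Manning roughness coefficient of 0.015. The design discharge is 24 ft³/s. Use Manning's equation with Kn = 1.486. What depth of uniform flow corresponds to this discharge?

y_n = 1.06 ft

Manning's equation rearranged: A R^(2/3) = nQ / (1.486·√S) = 0.015 × 24 / (1.486 × √0.013) = 2.125.
At y = 1.29 ft: A R^(2/3) = 3.128 — too large.
At y = 0.857 ft: A R^(2/3) = 1.381 — too small.
At y = 1.06 ft: A R^(2/3) = 2.121 — close enough.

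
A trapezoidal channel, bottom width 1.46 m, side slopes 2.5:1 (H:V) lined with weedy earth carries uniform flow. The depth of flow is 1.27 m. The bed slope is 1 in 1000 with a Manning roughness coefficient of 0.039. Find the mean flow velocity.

V = 0.645 m/s

With bottom width b = 1.46 m and side slope z = 2.5: A = (b + zy)y = (1.46 + 2.5×1.27)×1.27 = 5.886 m²; P = b + 2y√(1+z²) = 1.46 + 2×1.27×2.693 = 8.299 m.
Hydraulic radius R = A/P = 5.886/8.299 = 0.7093 m.
From Manning's equation, V = (1/n) R^(2/3) S^(1/2) = (1/0.039) × 0.7093^(2/3) × 0.001^(1/2) = 0.645 m/s.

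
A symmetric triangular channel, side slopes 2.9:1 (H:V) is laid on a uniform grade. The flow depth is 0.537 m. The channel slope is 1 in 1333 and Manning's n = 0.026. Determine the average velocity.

V = 0.422 m/s

For a triangular section with side slope z = 2.9: A = zy² = 2.9×0.537² = 0.8363 m²; P = 2y√(1+z²) = 2×0.537×3.068 = 3.295 m.
Hydraulic radius R = A/P = 0.8363/3.295 = 0.2538 m.
From Manning's equation, V = (1/n) R^(2/3) S^(1/2) = (1/0.026) × 0.2538^(2/3) × 0.0007502^(1/2) = 0.422 m/s.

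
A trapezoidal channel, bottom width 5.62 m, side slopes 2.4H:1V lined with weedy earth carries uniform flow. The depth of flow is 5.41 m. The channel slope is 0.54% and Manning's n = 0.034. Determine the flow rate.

With bottom width b = 5.62 m and side slope z = 2.4: A = (b + zy)y = (5.62 + 2.4×5.41)×5.41 = 100.6 m²; P = b + 2y√(1+z²) = 5.62 + 2×5.41×2.6 = 33.75 m.
Hydraulic radius R = A/P = 100.6/33.75 = 2.982 m.
Manning's equation: Q = (1/n) A R^(2/3) S^(1/2) = (1/0.034) × 100.6 × 2.982^(2/3) × 0.0054^(1/2) = 451 m³/s.

Q = 451 m³/s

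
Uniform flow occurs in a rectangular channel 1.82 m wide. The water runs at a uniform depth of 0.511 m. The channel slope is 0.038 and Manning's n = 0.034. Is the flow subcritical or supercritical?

supercritical

Flow area A = b·y = 1.82 × 0.511 = 0.93 m². Wetted perimeter P = b + 2y = 1.82 + 2×0.511 = 2.842 m.
Hydraulic radius R = A/P = 0.93/2.842 = 0.3272 m.
V = (1/n) R^(2/3) √S = (1/0.034) × 0.3272^(2/3) × √0.038 = 2.723 m/s. Hydraulic depth D_h = A/T = 0.93/1.82 = 0.511 m.
Froude number Fr = V/√(g·D_h) = 2.723/√(9.81×0.511) = 1.22, which is greater than 1, so the flow is supercritical.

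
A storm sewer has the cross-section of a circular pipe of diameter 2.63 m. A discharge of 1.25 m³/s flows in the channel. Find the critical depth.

At critical depth, Q² T / (g A³) = 1, i.e. A³/T = Q²/g = 1.25²/9.81 = 0.1593.
Try y = 0.564 m: A³/T = 0.289 — high.
Try y = 0.484 m: A³/T = 0.1587 — close enough.

y_c = 0.484 m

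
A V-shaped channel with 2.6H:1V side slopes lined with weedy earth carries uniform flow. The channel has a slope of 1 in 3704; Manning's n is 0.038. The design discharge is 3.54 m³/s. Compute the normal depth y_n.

Manning's equation rearranged: A R^(2/3) = nQ / (1·√S) = 0.038 × 3.54 / (√0.00027) = 8.187.
Trying y = 1.41 m: A R^(2/3) = 3.911 — short.
Trying y = 2.27 m: A R^(2/3) = 13.92 — over.
Trying y = 1.86 m: A R^(2/3) = 8.185 — ≈ 8.187.

y_n = 1.86 m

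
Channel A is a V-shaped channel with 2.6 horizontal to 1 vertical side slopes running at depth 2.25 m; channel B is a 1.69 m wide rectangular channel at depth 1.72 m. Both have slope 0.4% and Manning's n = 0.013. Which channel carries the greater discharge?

channel A

Channel A: For a triangular section with side slope z = 2.6: A = zy² = 2.6×2.25² = 13.16 m²; P = 2y√(1+z²) = 2×2.25×2.786 = 12.54 m. Hydraulic radius R = A/P = 13.16/12.54 = 1.05 m. Q_A = (1/0.013)·13.16·1.05^(2/3)·√0.004 = 66.15 m³/s.
Channel B: Flow area A = b·y = 1.69 × 1.72 = 2.907 m². Wetted perimeter P = b + 2y = 1.69 + 2×1.72 = 5.13 m. Hydraulic radius R = A/P = 2.907/5.13 = 0.5666 m. Q_B = (1/0.013)·2.907·0.5666^(2/3)·√0.004 = 9.684 m³/s.
Q_A = 66.15 m³/s vs Q_B = 9.684 m³/s, so channel A carries more.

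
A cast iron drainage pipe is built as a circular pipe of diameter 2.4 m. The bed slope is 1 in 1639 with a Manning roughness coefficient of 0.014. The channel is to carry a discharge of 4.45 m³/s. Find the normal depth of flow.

Manning's equation rearranged: A R^(2/3) = nQ / (1·√S) = 0.014 × 4.45 / (√0.0006101) = 2.522.
Try y = 1.88 m: A R^(2/3) = 3.079 — over.
Try y = 1.6 m: A R^(2/3) = 2.523 — matches.

y_n = 1.6 m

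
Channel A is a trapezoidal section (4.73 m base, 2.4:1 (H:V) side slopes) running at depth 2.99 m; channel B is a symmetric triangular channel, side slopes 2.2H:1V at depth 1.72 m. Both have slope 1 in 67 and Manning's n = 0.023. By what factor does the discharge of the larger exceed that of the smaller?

9.37

Channel A: With bottom width b = 4.73 m and side slope z = 2.4: A = (b + zy)y = (4.73 + 2.4×2.99)×2.99 = 35.6 m²; P = b + 2y√(1+z²) = 4.73 + 2×2.99×2.6 = 20.28 m. Hydraulic radius R = A/P = 35.6/20.28 = 1.756 m. Q_A = (1/0.023)·35.6·1.756^(2/3)·√0.01493 = 275.2 m³/s.
Channel B: For a triangular section with side slope z = 2.2: A = zy² = 2.2×1.72² = 6.508 m²; P = 2y√(1+z²) = 2×1.72×2.417 = 8.313 m. Hydraulic radius R = A/P = 6.508/8.313 = 0.7829 m. Q_B = (1/0.023)·6.508·0.7829^(2/3)·√0.01493 = 29.37 m³/s.
The larger discharge is 275.2 m³/s and the smaller is 29.37 m³/s; the ratio is 9.37.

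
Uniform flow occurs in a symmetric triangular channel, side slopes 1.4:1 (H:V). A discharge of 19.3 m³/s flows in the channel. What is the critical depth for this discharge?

y_c = 2.08 m

At critical depth, Q² T / (g A³) = 1, i.e. A³/T = Q²/g = 19.3²/9.81 = 37.97.
At y = 2.42 m: A³/T = 81.34 — high.
At y = 1.51 m: A³/T = 7.693 — low.
At y = 2.08 m: A³/T = 38.15 — matches.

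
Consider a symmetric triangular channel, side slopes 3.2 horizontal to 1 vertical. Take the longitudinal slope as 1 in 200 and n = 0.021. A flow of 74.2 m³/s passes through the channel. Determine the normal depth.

Manning's equation rearranged: A R^(2/3) = nQ / (1·√S) = 0.021 × 74.2 / (√0.005) = 22.04.
Try y = 2.2 m: A R^(2/3) = 16 — too small.
Try y = 2.99 m: A R^(2/3) = 36.26 — too large.
Try y = 2.48 m: A R^(2/3) = 22.02 — matches.

y_n = 2.48 m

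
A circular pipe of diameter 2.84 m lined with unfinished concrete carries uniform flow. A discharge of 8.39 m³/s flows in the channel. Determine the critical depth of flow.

y_c = 1.26 m

At critical depth, Q² T / (g A³) = 1, i.e. A³/T = Q²/g = 8.39²/9.81 = 7.176.
Try y = 1.02 m: A³/T = 3.146 — short.
Try y = 1.44 m: A³/T = 11.8 — over.
Try y = 1.26 m: A³/T = 7.083 — ≈ 7.176.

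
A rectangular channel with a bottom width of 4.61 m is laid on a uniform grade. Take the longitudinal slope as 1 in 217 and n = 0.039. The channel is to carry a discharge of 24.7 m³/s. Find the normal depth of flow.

y_n = 2.67 m

Manning's equation rearranged: A R^(2/3) = nQ / (1·√S) = 0.039 × 24.7 / (√0.004608) = 14.19.
At y = 2.26 m: A R^(2/3) = 11.38 — short.
At y = 3.11 m: A R^(2/3) = 17.29 — over.
At y = 2.67 m: A R^(2/3) = 14.18 — matches.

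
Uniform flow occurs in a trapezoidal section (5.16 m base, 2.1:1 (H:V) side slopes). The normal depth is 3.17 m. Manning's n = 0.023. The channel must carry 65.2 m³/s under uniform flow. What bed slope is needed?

With bottom width b = 5.16 m and side slope z = 2.1: A = (b + zy)y = (5.16 + 2.1×3.17)×3.17 = 37.46 m²; P = b + 2y√(1+z²) = 5.16 + 2×3.17×2.326 = 19.91 m.
Hydraulic radius R = A/P = 37.46/19.91 = 1.882 m.
From Manning's equation, S = [nQ / (1 A R^(2/3))]² = [0.023 × 65.2 / (1 × 37.46 × 1.882^(2/3))]² = 0.00069.

S = 0.00069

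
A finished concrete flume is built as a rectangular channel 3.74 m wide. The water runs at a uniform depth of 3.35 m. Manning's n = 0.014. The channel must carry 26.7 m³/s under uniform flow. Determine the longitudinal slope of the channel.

S = 0.000698

Flow area A = b·y = 3.74 × 3.35 = 12.53 m². Wetted perimeter P = b + 2y = 3.74 + 2×3.35 = 10.44 m.
Hydraulic radius R = A/P = 12.53/10.44 = 1.2 m.
From Manning's equation, S = [nQ / (1 A R^(2/3))]² = [0.014 × 26.7 / (1 × 12.53 × 1.2^(2/3))]² = 0.000698.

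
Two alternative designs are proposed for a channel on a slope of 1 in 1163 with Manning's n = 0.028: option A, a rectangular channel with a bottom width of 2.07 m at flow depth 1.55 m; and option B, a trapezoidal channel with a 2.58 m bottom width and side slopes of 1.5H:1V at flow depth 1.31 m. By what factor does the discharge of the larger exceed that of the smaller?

Channel A: Flow area A = b·y = 2.07 × 1.55 = 3.208 m². Wetted perimeter P = b + 2y = 2.07 + 2×1.55 = 5.17 m. Hydraulic radius R = A/P = 3.208/5.17 = 0.6206 m. Q_A = (1/0.028)·3.208·0.6206^(2/3)·√0.0008598 = 2.445 m³/s.
Channel B: With bottom width b = 2.58 m and side slope z = 1.5: A = (b + zy)y = (2.58 + 1.5×1.31)×1.31 = 5.954 m²; P = b + 2y√(1+z²) = 2.58 + 2×1.31×1.803 = 7.303 m. Hydraulic radius R = A/P = 5.954/7.303 = 0.8152 m. Q_B = (1/0.028)·5.954·0.8152^(2/3)·√0.0008598 = 5.441 m³/s.
The larger discharge is 5.441 m³/s and the smaller is 2.445 m³/s; the ratio is 2.23.

2.23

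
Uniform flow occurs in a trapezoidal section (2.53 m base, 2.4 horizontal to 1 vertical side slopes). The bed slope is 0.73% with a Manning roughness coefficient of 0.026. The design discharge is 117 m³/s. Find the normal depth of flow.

y_n = 2.85 m

Manning's equation rearranged: A R^(2/3) = nQ / (1·√S) = 0.026 × 117 / (√0.0073) = 35.6.
Trying y = 2.2 m: A R^(2/3) = 19.72 — low.
Trying y = 2.85 m: A R^(2/3) = 35.6 — close enough.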